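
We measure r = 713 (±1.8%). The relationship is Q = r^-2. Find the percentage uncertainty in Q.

3.60%

Q ∝ r^-2, so δQ/Q = |-2| · δr/r = 2 × 0.0180 = 0.0360.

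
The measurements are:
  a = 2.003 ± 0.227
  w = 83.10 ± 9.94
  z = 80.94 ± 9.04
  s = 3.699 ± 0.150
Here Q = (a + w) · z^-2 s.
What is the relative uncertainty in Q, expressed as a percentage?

Let u = a + w = 85.10. δu = √(δa² + δw²) = √(0.0515 + 98.8) = 9.94, so δu/u = 0.117.
Q is then a monomial in u, z, s:
δQ/Q = √((δu/u)² + (-2·δz/z)² + (1·δs/s)²) = √(0.0136 + 0.0499 + 0.00164) = 0.255

25.5%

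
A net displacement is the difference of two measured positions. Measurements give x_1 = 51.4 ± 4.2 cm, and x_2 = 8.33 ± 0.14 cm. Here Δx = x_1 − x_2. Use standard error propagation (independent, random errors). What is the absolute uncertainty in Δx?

Sums and differences: (δΔx)² = Σ (cᵢ δxᵢ)².
  (δx_1)² = 17.6;  (δx_2)² = 0.0196
δΔx = √(17.7) = 4.20 cm

4.20 cm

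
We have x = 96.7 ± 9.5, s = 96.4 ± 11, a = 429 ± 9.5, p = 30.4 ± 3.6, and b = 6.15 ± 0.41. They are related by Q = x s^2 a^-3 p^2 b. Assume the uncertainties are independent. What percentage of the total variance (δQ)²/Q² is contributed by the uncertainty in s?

(δQ/Q)² = (1·δx/x)² + (2·δs/s)² + (-3·δa/a)² + (2·δp/p)² + (1·δb/b)²
  x term: (1×0.0982)² = 0.00965
  s term: (2×0.114)² = 0.0521
  a term: (-3×0.0221)² = 0.00441
  p term: (2×0.118)² = 0.0561
  b term: (1×0.0667)² = 0.00444
Total = 0.127. Share from s = 0.0521/0.127 = 0.411.

41.1%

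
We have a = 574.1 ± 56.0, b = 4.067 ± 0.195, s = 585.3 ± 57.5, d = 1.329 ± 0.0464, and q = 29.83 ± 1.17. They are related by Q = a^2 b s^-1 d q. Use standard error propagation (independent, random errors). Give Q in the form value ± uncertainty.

90790 ± 20900

Q is a product of powers, so relative uncertainties combine in quadrature:
  (2·δa/a)² = (2×0.0975)² = 0.0381;  (1·δb/b)² = (1×0.0479)² = 0.00230;  (-1·δs/s)² = (-1×0.0982)² = 0.00965;  (1·δd/d)² = (1×0.0349)² = 0.00122;  (1·δq/q)² = (1×0.0392)² = 0.00154
δQ/Q = √(0.0528) = 0.230
Q = 90790, so δQ = 0.230 × 90790 = 20900.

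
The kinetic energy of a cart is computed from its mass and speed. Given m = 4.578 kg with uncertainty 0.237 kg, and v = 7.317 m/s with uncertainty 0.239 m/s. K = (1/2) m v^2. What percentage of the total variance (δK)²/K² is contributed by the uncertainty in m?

(δK/K)² = (1·δm/m)² + (2·δv/v)²
  m term: (1×0.0518)² = 0.00268
  v term: (2×0.0327)² = 0.00427
Total = 0.00695. Share from m = 0.00268/0.00695 = 0.386.

38.6%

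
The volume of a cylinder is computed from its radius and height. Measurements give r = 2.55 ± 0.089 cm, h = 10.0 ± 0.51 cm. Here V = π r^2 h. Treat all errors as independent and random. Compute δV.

For a monomial V ∝ r^2, h, fractional errors add in quadrature:
  (2·δr/r)² = (2×0.0349)² = 0.00487;  (1·δh/h)² = (1×0.0510)² = 0.00260
δV/V = √(0.00747) = 0.0864
V = 204 cm^3, so δV = 0.0864 × 204 = 17.7 cm^3.

17.7 cm^3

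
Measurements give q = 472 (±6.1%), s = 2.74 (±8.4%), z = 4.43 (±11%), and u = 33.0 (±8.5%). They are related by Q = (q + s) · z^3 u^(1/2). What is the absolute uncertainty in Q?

Let w = q + s = 475. δw = √(δq² + δs²) = √(829 + 0.0530) = 28.8, so δw/w = 0.0606.
Q is then a monomial in w, z, u:
δQ/Q = √((δw/w)² + (3·δz/z)² + (½·δu/u)²) = √(0.00368 + 0.109 + 0.00181) = 0.338
Q = 2.37e+05, so δQ = 0.338 × 2.37e+05 = 80200.

80200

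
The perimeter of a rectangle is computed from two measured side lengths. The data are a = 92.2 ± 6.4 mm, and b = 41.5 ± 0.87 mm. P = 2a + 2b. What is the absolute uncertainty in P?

Absolute uncertainties add in quadrature for a linear combination:
  (2·δa)² = 164;  (2·δb)² = 3.03
δP = √(167) = 12.9 mm

12.9 mm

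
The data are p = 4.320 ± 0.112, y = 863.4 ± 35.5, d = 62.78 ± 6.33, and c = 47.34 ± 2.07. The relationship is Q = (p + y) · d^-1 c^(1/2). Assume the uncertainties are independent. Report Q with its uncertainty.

95.10 ± 10.6

Let u = p + y = 867.7. δu = √(δp² + δy²) = √(0.0125 + 1260) = 35.5, so δu/u = 0.0409.
Q is then a monomial in u, d, c:
δQ/Q = √((δu/u)² + (-1·δd/d)² + (½·δc/c)²) = √(0.00167 + 0.0102 + 0.000478) = 0.111
Q = 95.10, so δQ = 0.111 × 95.10 = 10.6.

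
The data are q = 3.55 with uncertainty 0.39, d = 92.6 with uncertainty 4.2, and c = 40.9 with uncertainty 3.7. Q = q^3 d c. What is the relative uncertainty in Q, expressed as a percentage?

Products/powers → add relative errors in quadrature, weighted by exponent:
  (3·δq/q)² = (3×0.110)² = 0.109;  (1·δd/d)² = (1×0.0454)² = 0.00206;  (1·δc/c)² = (1×0.0905)² = 0.00818
δQ/Q = √(0.119) = 0.345

34.5%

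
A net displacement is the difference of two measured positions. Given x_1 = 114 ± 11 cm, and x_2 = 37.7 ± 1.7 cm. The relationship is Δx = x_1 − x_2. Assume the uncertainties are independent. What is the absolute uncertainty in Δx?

11.1 cm

Absolute uncertainties add in quadrature for a linear combination:
  (δx_1)² = 121;  (δx_2)² = 2.89
δΔx = √(124) = 11.1 cm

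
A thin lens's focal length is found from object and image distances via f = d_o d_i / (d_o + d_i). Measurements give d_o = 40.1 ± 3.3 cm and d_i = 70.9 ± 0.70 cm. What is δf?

∂f/∂d_o = (d_i/(d_o+d_i))² = 0.408;  ∂f/∂d_i = (d_o/(d_o+d_i))² = 0.131
δf = √((∂f/∂d_o · δd_o)² + (∂f/∂d_i · δd_i)²) = √(1.81 + 0.00835) = 1.35 cm

1.35 cm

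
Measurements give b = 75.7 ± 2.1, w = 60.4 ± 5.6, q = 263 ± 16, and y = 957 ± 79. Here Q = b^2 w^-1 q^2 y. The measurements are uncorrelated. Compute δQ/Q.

0.182

Q is a product of powers, so relative uncertainties combine in quadrature:
  (2·δb/b)² = (2×0.0277)² = 0.00308;  (-1·δw/w)² = (-1×0.0927)² = 0.00860;  (2·δq/q)² = (2×0.0608)² = 0.0148;  (1·δy/y)² = (1×0.0825)² = 0.00681
δQ/Q = √(0.0333) = 0.182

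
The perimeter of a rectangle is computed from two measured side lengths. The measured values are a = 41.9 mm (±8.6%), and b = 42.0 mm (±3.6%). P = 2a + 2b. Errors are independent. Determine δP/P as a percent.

4.66%

P is a linear combination, so absolute uncertainties add in quadrature:
  (2·δa)² = 51.9;  (2·δb)² = 9.14
δP = √(61.1) = 7.82 mm
P = 168 mm, so δP/P = 7.82/168 = 0.0466.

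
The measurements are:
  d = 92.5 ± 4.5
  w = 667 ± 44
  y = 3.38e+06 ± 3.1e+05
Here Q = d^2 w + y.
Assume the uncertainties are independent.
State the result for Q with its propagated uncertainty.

(9.09 ± 0.739) × 10^6

Let p = d^2·w = 5.71e+06. δp/p = √((2·δd/d)² + (1·δw/w)²) = √(0.00947 + 0.00435) = 0.118, so δp = 6.71e+05.
Q = p + y: δQ = √(δp² + δy²) = √(4.5e+11 + 9.61e+10) = 7.39e+05
Q = 9.09e+06.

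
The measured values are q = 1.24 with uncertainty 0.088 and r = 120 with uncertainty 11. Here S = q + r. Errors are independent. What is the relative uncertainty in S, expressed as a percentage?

Each term contributes (cᵢ δxᵢ)² to (δS)²:
  (δq)² = 0.00774;  (δr)² = 121
δS = √(121) = 11.0
S = 121, so δS/S = 11.0/121 = 0.0907.

9.07%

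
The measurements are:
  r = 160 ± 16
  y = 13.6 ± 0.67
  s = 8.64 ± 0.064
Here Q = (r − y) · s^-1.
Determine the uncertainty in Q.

1.86

Let u = r − y = 146. δu = √(δr² + δy²) = √(256 + 0.449) = 16.0, so δu/u = 0.109.
Q is then a monomial in u, s:
δQ/Q = √((δu/u)² + (-1·δs/s)²) = √(0.0120 + 5.49e-05) = 0.110
Q = 16.9, so δQ = 0.110 × 16.9 = 1.86.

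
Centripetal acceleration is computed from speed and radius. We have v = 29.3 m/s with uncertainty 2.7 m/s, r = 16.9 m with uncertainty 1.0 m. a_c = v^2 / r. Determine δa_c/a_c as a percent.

a_c is a product of powers, so relative uncertainties combine in quadrature:
  (2·δv/v)² = (2×0.0922)² = 0.0340;  (-1·δr/r)² = (-1×0.0592)² = 0.00350
δa_c/a_c = √(0.0375) = 0.194

19.4%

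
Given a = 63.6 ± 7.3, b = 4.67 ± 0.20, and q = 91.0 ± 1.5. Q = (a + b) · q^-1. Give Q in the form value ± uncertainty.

0.750 ± 0.0812

Let u = a + b = 68.3. δu = √(δa² + δb²) = √(53.3 + 0.0400) = 7.30, so δu/u = 0.107.
Q is then a monomial in u, q:
δQ/Q = √((δu/u)² + (-1·δq/q)²) = √(0.0114 + 0.000272) = 0.108
Q = 0.750, so δQ = 0.108 × 0.750 = 0.0812.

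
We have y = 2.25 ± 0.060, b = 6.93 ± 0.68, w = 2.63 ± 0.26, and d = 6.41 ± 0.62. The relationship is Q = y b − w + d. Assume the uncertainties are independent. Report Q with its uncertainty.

Let p = y·b = 15.6. δp/p = √((1·δy/y)² + (1·δb/b)²) = √(0.000711 + 0.00963) = 0.102, so δp = 1.59.
Q = p − w + d: δQ = √(δp² + δw² + δd²) = √(2.51 + 0.0676 + 0.384) = 1.72
Q = 19.4.

19.4 ± 1.72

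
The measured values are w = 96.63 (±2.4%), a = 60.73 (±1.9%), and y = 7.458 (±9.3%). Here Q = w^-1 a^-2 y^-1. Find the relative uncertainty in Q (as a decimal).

Each factor contributes (exponent × relative error)² to (δQ/Q)²:
  (-1·δw/w)² = (-1×0.0240)² = 0.000576;  (-2·δa/a)² = (-2×0.0190)² = 0.00144;  (-1·δy/y)² = (-1×0.0930)² = 0.00865
δQ/Q = √(0.0107) = 0.103

0.103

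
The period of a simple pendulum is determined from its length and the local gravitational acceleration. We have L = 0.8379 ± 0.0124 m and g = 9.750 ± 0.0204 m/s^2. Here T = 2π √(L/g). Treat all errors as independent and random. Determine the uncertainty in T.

T is a product of powers, so relative uncertainties combine in quadrature:
  (½·δL/L)² = (0.5×0.0148)² = 5.48e-05;  (−½·δg/g)² = (-0.5×0.00209)² = 1.09e-06
δT/T = √(5.58e-05) = 0.00747
T = 1.842 s, so δT = 0.00747 × 1.842 = 0.0138 s.

0.0138 s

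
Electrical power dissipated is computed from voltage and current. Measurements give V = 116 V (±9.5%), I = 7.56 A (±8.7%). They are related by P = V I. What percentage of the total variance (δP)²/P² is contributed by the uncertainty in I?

(δP/P)² = (1·δV/V)² + (1·δI/I)²
  V term: (1×0.0950)² = 0.00903
  I term: (1×0.0870)² = 0.00757
Total = 0.0166. Share from I = 0.00757/0.0166 = 0.456.

45.6%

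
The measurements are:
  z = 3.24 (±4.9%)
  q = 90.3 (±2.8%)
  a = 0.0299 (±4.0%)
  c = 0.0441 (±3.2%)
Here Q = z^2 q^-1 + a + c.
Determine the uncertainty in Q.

0.0120

Let p = z^2·q^-1 = 0.116. δp/p = √((2·δz/z)² + (-1·δq/q)²) = √(0.00960 + 0.000784) = 0.102, so δp = 0.0118.
Q = p + a + c: δQ = √(δp² + δa² + δc²) = √(0.000140 + 1.43e-06 + 1.99e-06) = 0.0120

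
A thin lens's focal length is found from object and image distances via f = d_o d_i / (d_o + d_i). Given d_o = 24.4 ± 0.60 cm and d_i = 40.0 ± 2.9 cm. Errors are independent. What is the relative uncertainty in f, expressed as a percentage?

∂f/∂d_o = (d_i/(d_o+d_i))² = 0.386;  ∂f/∂d_i = (d_o/(d_o+d_i))² = 0.144
δf = √((∂f/∂d_o · δd_o)² + (∂f/∂d_i · δd_i)²) = √(0.0536 + 0.173) = 0.476 cm
f = 15.2 cm, so δf/f = 0.476/15.2 = 0.0314.

3.14%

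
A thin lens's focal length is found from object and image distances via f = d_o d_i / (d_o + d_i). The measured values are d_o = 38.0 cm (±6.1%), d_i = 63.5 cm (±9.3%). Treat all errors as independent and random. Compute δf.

1.23 cm

∂f/∂d_o = (d_i/(d_o+d_i))² = 0.391;  ∂f/∂d_i = (d_o/(d_o+d_i))² = 0.140
δf = √((∂f/∂d_o · δd_o)² + (∂f/∂d_i · δd_i)²) = √(0.823 + 0.685) = 1.23 cm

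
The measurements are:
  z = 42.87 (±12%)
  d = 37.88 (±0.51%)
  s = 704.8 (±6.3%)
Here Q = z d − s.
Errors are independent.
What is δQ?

200

Let p = z·d = 1624. δp/p = √((1·δz/z)² + (1·δd/d)²) = √(0.0144 + 2.6e-05) = 0.120, so δp = 195.
Q = p − s: δQ = √(δp² + δs²) = √(38000 + 1970) = 200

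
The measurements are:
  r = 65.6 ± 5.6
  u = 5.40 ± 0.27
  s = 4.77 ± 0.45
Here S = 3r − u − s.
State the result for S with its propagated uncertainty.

For a sum/difference, combine absolute errors in quadrature:
  (3·δr)² = 282;  (δu)² = 0.0729;  (δs)² = 0.203
δS = √(283) = 16.8
S = 187.

187 ± 16.8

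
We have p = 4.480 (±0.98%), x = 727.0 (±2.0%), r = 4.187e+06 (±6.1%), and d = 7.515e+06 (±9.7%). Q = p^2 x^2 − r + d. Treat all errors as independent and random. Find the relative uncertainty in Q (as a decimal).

0.0650

Let w = p^2·x^2 = 1.061e+07. δw/w = √((2·δp/p)² + (2·δx/x)²) = √(0.000384 + 0.00160) = 0.0445, so δw = 4.73e+05.
Q = w − r + d: δQ = √(δw² + δr² + δd²) = √(2.23e+11 + 6.52e+10 + 5.31e+11) = 9.05e+05
Q = 1.394e+07, so δQ/Q = 9.05e+05/1.394e+07 = 0.0650.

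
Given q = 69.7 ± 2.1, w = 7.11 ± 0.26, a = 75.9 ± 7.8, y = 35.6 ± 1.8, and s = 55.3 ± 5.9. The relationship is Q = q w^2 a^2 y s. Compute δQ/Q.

0.250

Relative error in a monomial: (δQ/Q)² = Σ (nᵢ · δxᵢ/xᵢ)².
  (1·δq/q)² = (1×0.0301)² = 0.000908;  (2·δw/w)² = (2×0.0366)² = 0.00535;  (2·δa/a)² = (2×0.103)² = 0.0422;  (1·δy/y)² = (1×0.0506)² = 0.00256;  (1·δs/s)² = (1×0.107)² = 0.0114
δQ/Q = √(0.0624) = 0.250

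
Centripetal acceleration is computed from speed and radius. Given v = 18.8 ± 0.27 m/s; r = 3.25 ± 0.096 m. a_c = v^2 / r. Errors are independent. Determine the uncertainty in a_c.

Relative error in a monomial: (δa_c/a_c)² = Σ (nᵢ · δxᵢ/xᵢ)².
  (2·δv/v)² = (2×0.0144)² = 0.000825;  (-1·δr/r)² = (-1×0.0295)² = 0.000873
δa_c/a_c = √(0.00170) = 0.0412
a_c = 109 m/s^2, so δa_c = 0.0412 × 109 = 4.48 m/s^2.

4.48 m/s^2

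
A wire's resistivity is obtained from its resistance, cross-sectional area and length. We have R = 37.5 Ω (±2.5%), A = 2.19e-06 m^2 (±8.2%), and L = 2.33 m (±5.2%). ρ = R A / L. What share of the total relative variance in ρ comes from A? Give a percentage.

(δρ/ρ)² = (1·δR/R)² + (1·δA/A)² + (-1·δL/L)²
  R term: (1×0.0250)² = 0.000625
  A term: (1×0.0820)² = 0.00672
  L term: (-1×0.0520)² = 0.00270
Total = 0.0101. Share from A = 0.00672/0.0101 = 0.669.

66.9%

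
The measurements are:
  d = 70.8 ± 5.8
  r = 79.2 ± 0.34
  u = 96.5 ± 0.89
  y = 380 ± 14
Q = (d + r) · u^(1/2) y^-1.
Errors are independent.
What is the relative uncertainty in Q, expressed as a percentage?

5.37%

Let w = d + r = 150. δw = √(δd² + δr²) = √(33.6 + 0.116) = 5.81, so δw/w = 0.0387.
Q is then a monomial in w, u, y:
δQ/Q = √((δw/w)² + (½·δu/u)² + (-1·δy/y)²) = √(0.00150 + 2.13e-05 + 0.00136) = 0.0537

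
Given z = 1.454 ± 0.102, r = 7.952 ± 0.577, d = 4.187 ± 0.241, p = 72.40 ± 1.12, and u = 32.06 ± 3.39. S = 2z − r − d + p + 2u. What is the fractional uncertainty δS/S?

Sums and differences: (δS)² = Σ (cᵢ δxᵢ)².
  (2·δz)² = 0.0416;  (δr)² = 0.333;  (δd)² = 0.0581;  (δp)² = 1.25;  (2·δu)² = 46.0
δS = √(47.7) = 6.90
S = 127.3, so δS/S = 6.90/127.3 = 0.0542.

0.0542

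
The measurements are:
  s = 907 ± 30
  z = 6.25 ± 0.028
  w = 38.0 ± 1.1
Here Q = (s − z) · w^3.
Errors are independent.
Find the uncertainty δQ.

4.6e+06

Let u = s − z = 901. δu = √(δs² + δz²) = √(900 + 0.000784) = 30.0, so δu/u = 0.0333.
Q is then a monomial in u, w:
δQ/Q = √((δu/u)² + (3·δw/w)²) = √(0.00111 + 0.00754) = 0.0930
Q = 4.94e+07, so δQ = 0.0930 × 4.94e+07 = 4.6e+06.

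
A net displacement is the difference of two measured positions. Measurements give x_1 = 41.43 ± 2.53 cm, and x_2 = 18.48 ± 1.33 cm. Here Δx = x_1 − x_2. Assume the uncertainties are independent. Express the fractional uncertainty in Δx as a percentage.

12.5%

Δx is a linear combination, so absolute uncertainties add in quadrature:
  (δx_1)² = 6.40;  (δx_2)² = 1.77
δΔx = √(8.17) = 2.86 cm
Δx = 22.95 cm, so δΔx/Δx = 2.86/22.95 = 0.125.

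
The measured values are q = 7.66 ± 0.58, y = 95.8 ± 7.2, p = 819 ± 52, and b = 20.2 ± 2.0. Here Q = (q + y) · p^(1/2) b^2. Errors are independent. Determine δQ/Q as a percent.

Let u = q + y = 103. δu = √(δq² + δy²) = √(0.336 + 51.8) = 7.22, so δu/u = 0.0698.
Q is then a monomial in u, p, b:
δQ/Q = √((δu/u)² + (½·δp/p)² + (2·δb/b)²) = √(0.00487 + 0.00101 + 0.0392) = 0.212

21.2%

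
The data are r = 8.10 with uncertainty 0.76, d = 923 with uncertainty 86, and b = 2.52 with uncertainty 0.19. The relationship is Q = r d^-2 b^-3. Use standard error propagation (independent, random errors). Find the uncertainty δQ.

Q is a product of powers, so relative uncertainties combine in quadrature:
  (1·δr/r)² = (1×0.0938)² = 0.00880;  (-2·δd/d)² = (-2×0.0932)² = 0.0347;  (-3·δb/b)² = (-3×0.0754)² = 0.0512
δQ/Q = √(0.0947) = 0.308
Q = 5.94e-07, so δQ = 0.308 × 5.94e-07 = 1.83e-07.

1.83e-07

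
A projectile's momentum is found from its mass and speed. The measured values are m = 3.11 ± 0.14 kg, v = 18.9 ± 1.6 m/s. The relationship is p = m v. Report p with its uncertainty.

Products/powers → add relative errors in quadrature, weighted by exponent:
  (1·δm/m)² = (1×0.0450)² = 0.00203;  (1·δv/v)² = (1×0.0847)² = 0.00717
δp/p = √(0.00919) = 0.0959
p = 58.8 kg·m/s, so δp = 0.0959 × 58.8 = 5.64 kg·m/s.

58.8 ± 5.64 kg·m/s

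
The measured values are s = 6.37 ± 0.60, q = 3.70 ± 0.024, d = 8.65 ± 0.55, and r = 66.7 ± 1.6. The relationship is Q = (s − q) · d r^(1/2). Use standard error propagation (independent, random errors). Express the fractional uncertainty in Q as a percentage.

Let u = s − q = 2.67. δu = √(δs² + δq²) = √(0.360 + 0.000576) = 0.600, so δu/u = 0.225.
Q is then a monomial in u, d, r:
δQ/Q = √((δu/u)² + (1·δd/d)² + (½·δr/r)²) = √(0.0506 + 0.00404 + 0.000144) = 0.234

23.4%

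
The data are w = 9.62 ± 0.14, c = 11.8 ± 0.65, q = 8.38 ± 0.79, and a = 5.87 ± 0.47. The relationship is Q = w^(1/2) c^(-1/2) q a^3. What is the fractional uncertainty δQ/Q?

Since Q is a product/quotient, work with relative uncertainties:
  (½·δw/w)² = (0.5×0.0146)² = 5.29e-05;  (−½·δc/c)² = (-0.5×0.0551)² = 0.000759;  (1·δq/q)² = (1×0.0943)² = 0.00889;  (3·δa/a)² = (3×0.0801)² = 0.0577
δQ/Q = √(0.0674) = 0.260

0.260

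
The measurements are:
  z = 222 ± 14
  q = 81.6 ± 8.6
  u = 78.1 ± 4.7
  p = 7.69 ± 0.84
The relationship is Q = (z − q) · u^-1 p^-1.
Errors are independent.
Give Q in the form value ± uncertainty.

Let w = z − q = 140. δw = √(δz² + δq²) = √(196 + 74.0) = 16.4, so δw/w = 0.117.
Q is then a monomial in w, u, p:
δQ/Q = √((δw/w)² + (-1·δu/u)² + (-1·δp/p)²) = √(0.0137 + 0.00362 + 0.0119) = 0.171
Q = 0.234, so δQ = 0.171 × 0.234 = 0.0400.

0.234 ± 0.0400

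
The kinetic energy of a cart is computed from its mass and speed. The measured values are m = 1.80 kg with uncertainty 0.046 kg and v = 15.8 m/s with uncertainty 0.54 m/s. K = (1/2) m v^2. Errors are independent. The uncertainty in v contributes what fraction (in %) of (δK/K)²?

87.7%

(δK/K)² = (1·δm/m)² + (2·δv/v)²
  m term: (1×0.0256)² = 0.000653
  v term: (2×0.0342)² = 0.00467
Total = 0.00533. Share from v = 0.00467/0.00533 = 0.877.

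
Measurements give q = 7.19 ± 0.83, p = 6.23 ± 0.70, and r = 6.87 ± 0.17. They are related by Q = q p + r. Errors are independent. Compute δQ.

Let w = q·p = 44.8. δw/w = √((1·δq/q)² + (1·δp/p)²) = √(0.0133 + 0.0126) = 0.161, so δw = 7.22.
Q = w + r: δQ = √(δw² + δr²) = √(52.1 + 0.0289) = 7.22

7.22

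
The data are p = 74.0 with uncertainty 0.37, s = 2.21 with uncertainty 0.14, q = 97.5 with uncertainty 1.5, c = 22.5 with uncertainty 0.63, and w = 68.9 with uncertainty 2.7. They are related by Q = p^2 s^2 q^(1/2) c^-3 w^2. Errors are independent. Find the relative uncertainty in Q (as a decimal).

Products/powers → add relative errors in quadrature, weighted by exponent:
  (2·δp/p)² = (2×0.00500)² = 0.000100;  (2·δs/s)² = (2×0.0633)² = 0.0161;  (½·δq/q)² = (0.5×0.0154)² = 5.92e-05;  (-3·δc/c)² = (-3×0.0280)² = 0.00706;  (2·δw/w)² = (2×0.0392)² = 0.00614
δQ/Q = √(0.0294) = 0.171

0.171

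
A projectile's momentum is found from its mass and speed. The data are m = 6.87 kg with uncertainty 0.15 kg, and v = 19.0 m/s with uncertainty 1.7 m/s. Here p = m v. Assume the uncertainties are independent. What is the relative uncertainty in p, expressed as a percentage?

Relative error in a monomial: (δp/p)² = Σ (nᵢ · δxᵢ/xᵢ)².
  (1·δm/m)² = (1×0.0218)² = 0.000477;  (1·δv/v)² = (1×0.0895)² = 0.00801
δp/p = √(0.00848) = 0.0921

9.21%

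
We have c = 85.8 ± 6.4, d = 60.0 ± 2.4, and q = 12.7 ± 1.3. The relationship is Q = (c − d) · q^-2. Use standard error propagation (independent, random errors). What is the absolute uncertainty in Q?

0.0536

Let u = c − d = 25.8. δu = √(δc² + δd²) = √(41.0 + 5.76) = 6.84, so δu/u = 0.265.
Q is then a monomial in u, q:
δQ/Q = √((δu/u)² + (-2·δq/q)²) = √(0.0702 + 0.0419) = 0.335
Q = 0.160, so δQ = 0.335 × 0.160 = 0.0536.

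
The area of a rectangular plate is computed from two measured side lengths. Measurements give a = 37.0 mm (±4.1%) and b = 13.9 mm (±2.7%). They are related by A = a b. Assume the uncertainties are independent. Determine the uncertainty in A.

25.2 mm^2

Each factor contributes (exponent × relative error)² to (δA/A)²:
  (1·δa/a)² = (1×0.0410)² = 0.00168;  (1·δb/b)² = (1×0.0270)² = 0.000729
δA/A = √(0.00241) = 0.0491
A = 514 mm^2, so δA = 0.0491 × 514 = 25.2 mm^2.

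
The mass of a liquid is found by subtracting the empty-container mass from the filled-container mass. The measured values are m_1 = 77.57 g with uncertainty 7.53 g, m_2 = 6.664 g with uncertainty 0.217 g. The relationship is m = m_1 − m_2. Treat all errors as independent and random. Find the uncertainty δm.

Absolute uncertainties add in quadrature for a linear combination:
  (δm_1)² = 56.7;  (δm_2)² = 0.0471
δm = √(56.7) = 7.53 g

7.53 g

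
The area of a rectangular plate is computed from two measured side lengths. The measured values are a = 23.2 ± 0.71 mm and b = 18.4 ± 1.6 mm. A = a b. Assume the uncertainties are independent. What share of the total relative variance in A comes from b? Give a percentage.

(δA/A)² = (1·δa/a)² + (1·δb/b)²
  a term: (1×0.0306)² = 0.000937
  b term: (1×0.0870)² = 0.00756
Total = 0.00850. Share from b = 0.00756/0.00850 = 0.890.

89.0%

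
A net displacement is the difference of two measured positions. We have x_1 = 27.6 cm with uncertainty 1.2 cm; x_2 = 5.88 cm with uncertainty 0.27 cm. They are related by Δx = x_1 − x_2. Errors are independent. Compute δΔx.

1.23 cm

Absolute uncertainties add in quadrature for a linear combination:
  (δx_1)² = 1.44;  (δx_2)² = 0.0729
δΔx = √(1.51) = 1.23 cm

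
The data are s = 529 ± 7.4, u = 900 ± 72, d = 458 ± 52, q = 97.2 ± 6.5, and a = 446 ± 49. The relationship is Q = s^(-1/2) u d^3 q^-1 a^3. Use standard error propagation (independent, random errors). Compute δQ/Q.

Each factor contributes (exponent × relative error)² to (δQ/Q)²:
  (−½·δs/s)² = (-0.5×0.0140)² = 4.89e-05;  (1·δu/u)² = (1×0.0800)² = 0.00640;  (3·δd/d)² = (3×0.114)² = 0.116;  (-1·δq/q)² = (-1×0.0669)² = 0.00447;  (3·δa/a)² = (3×0.110)² = 0.109
δQ/Q = √(0.236) = 0.485

0.485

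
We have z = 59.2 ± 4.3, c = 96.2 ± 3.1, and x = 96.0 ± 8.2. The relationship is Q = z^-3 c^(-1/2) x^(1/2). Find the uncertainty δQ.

Q is a product of powers, so relative uncertainties combine in quadrature:
  (-3·δz/z)² = (-3×0.0726)² = 0.0475;  (−½·δc/c)² = (-0.5×0.0322)² = 0.000260;  (½·δx/x)² = (0.5×0.0854)² = 0.00182
δQ/Q = √(0.0496) = 0.223
Q = 4.81e-06, so δQ = 0.223 × 4.81e-06 = 1.07e-06.

1.07e-06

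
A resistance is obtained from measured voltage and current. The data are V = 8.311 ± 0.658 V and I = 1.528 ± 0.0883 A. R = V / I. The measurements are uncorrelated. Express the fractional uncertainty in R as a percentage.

9.80%

Since R is a product/quotient, work with relative uncertainties:
  (1·δV/V)² = (1×0.0792)² = 0.00627;  (-1·δI/I)² = (-1×0.0578)² = 0.00334
δR/R = √(0.00961) = 0.0980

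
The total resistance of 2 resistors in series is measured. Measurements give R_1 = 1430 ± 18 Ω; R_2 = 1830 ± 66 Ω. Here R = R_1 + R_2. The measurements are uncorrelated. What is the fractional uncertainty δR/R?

For a sum/difference, combine absolute errors in quadrature:
  (δR_1)² = 324;  (δR_2)² = 4360
δR = √(4680) = 68.4 Ω
R = 3260 Ω, so δR/R = 68.4/3260 = 0.0210.

0.0210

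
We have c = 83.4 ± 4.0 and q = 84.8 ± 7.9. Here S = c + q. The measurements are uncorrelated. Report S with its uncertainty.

168 ± 8.85

Sums and differences: (δS)² = Σ (cᵢ δxᵢ)².
  (δc)² = 16.0;  (δq)² = 62.4
δS = √(78.4) = 8.85
S = 168.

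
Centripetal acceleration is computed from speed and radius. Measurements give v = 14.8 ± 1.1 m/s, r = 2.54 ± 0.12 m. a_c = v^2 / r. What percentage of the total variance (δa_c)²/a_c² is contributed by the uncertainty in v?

90.8%

(δa_c/a_c)² = (2·δv/v)² + (-1·δr/r)²
  v term: (2×0.0743)² = 0.0221
  r term: (-1×0.0472)² = 0.00223
Total = 0.0243. Share from v = 0.0221/0.0243 = 0.908.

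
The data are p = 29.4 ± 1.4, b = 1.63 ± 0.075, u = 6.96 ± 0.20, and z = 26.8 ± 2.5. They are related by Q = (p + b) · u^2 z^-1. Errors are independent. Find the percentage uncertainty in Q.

11.9%

Let w = p + b = 31.0. δw = √(δp² + δb²) = √(1.96 + 0.00562) = 1.40, so δw/w = 0.0452.
Q is then a monomial in w, u, z:
δQ/Q = √((δw/w)² + (2·δu/u)² + (-1·δz/z)²) = √(0.00204 + 0.00330 + 0.00870) = 0.119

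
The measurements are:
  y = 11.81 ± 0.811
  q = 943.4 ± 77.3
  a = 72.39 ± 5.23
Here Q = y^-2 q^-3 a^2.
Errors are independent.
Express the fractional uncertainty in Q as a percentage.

31.6%

Relative error in a monomial: (δQ/Q)² = Σ (nᵢ · δxᵢ/xᵢ)².
  (-2·δy/y)² = (-2×0.0687)² = 0.0189;  (-3·δq/q)² = (-3×0.0819)² = 0.0604;  (2·δa/a)² = (2×0.0722)² = 0.0209
δQ/Q = √(0.100) = 0.316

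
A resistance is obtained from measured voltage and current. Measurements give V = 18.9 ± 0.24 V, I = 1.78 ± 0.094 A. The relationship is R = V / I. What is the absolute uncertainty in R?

0.577 Ω

Each factor contributes (exponent × relative error)² to (δR/R)²:
  (1·δV/V)² = (1×0.0127)² = 0.000161;  (-1·δI/I)² = (-1×0.0528)² = 0.00279
δR/R = √(0.00295) = 0.0543
R = 10.6 Ω, so δR = 0.0543 × 10.6 = 0.577 Ω.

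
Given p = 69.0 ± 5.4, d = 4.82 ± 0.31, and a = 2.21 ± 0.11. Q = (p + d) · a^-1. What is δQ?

2.96

Let u = p + d = 73.8. δu = √(δp² + δd²) = √(29.2 + 0.0961) = 5.41, so δu/u = 0.0733.
Q is then a monomial in u, a:
δQ/Q = √((δu/u)² + (-1·δa/a)²) = √(0.00537 + 0.00248) = 0.0886
Q = 33.4, so δQ = 0.0886 × 33.4 = 2.96.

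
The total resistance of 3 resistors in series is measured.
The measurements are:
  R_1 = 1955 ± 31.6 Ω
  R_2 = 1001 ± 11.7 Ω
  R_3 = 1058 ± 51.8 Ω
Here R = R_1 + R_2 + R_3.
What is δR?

61.8 Ω

R is a linear combination, so absolute uncertainties add in quadrature:
  (δR_1)² = 999;  (δR_2)² = 137;  (δR_3)² = 2680
δR = √(3820) = 61.8 Ω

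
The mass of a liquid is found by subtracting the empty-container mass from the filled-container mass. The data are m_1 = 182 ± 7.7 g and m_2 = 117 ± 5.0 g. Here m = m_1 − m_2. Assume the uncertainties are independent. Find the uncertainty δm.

9.18 g

m is a linear combination, so absolute uncertainties add in quadrature:
  (δm_1)² = 59.3;  (δm_2)² = 25.0
δm = √(84.3) = 9.18 g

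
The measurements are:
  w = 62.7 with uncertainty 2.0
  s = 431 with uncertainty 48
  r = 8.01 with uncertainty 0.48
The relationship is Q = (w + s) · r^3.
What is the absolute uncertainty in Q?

51900

Let u = w + s = 494. δu = √(δw² + δs²) = √(4.00 + 2300) = 48.0, so δu/u = 0.0973.
Q is then a monomial in u, r:
δQ/Q = √((δu/u)² + (3·δr/r)²) = √(0.00947 + 0.0323) = 0.204
Q = 2.54e+05, so δQ = 0.204 × 2.54e+05 = 51900.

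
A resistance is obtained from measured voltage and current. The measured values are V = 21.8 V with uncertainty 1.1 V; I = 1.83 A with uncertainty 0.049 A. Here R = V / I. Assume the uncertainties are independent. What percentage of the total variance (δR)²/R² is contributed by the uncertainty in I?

22.0%

(δR/R)² = (1·δV/V)² + (-1·δI/I)²
  V term: (1×0.0505)² = 0.00255
  I term: (-1×0.0268)² = 0.000717
Total = 0.00326. Share from I = 0.000717/0.00326 = 0.220.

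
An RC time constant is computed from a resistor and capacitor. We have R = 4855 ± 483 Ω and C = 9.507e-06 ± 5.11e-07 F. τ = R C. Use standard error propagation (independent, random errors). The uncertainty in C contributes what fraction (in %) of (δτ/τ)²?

22.6%

(δτ/τ)² = (1·δR/R)² + (1·δC/C)²
  R term: (1×0.0995)² = 0.00990
  C term: (1×0.0537)² = 0.00289
Total = 0.0128. Share from C = 0.00289/0.0128 = 0.226.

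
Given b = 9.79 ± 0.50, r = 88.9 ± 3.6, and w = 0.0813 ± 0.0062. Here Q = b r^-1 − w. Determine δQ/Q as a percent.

Let p = b·r^-1 = 0.110. δp/p = √((1·δb/b)² + (-1·δr/r)²) = √(0.00261 + 0.00164) = 0.0652, so δp = 0.00718.
Q = p − w: δQ = √(δp² + δw²) = √(5.15e-05 + 3.84e-05) = 0.00948
Q = 0.0288, so δQ/Q = 0.00948/0.0288 = 0.329.

32.9%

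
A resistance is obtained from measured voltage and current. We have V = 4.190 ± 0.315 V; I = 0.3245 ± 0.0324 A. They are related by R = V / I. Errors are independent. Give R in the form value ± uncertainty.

R is a product of powers, so relative uncertainties combine in quadrature:
  (1·δV/V)² = (1×0.0752)² = 0.00565;  (-1·δI/I)² = (-1×0.0998)² = 0.00997
δR/R = √(0.0156) = 0.125
R = 12.91 Ω, so δR = 0.125 × 12.91 = 1.61 Ω.

12.91 ± 1.61 Ω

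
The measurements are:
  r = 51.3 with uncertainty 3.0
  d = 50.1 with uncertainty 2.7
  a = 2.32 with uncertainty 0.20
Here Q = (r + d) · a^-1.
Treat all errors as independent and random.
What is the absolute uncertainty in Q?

4.15

Let u = r + d = 101. δu = √(δr² + δd²) = √(9.00 + 7.29) = 4.04, so δu/u = 0.0398.
Q is then a monomial in u, a:
δQ/Q = √((δu/u)² + (-1·δa/a)²) = √(0.00158 + 0.00743) = 0.0950
Q = 43.7, so δQ = 0.0950 × 43.7 = 4.15.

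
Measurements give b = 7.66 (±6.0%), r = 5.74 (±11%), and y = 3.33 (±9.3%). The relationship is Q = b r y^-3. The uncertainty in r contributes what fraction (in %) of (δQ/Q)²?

12.9%

(δQ/Q)² = (1·δb/b)² + (1·δr/r)² + (-3·δy/y)²
  b term: (1×0.0600)² = 0.00360
  r term: (1×0.110)² = 0.0121
  y term: (-3×0.0930)² = 0.0778
Total = 0.0935. Share from r = 0.0121/0.0935 = 0.129.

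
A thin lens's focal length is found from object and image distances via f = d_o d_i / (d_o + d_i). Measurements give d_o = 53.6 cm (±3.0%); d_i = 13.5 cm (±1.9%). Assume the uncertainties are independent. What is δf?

∂f/∂d_o = (d_i/(d_o+d_i))² = 0.0405;  ∂f/∂d_i = (d_o/(d_o+d_i))² = 0.638
δf = √((∂f/∂d_o · δd_o)² + (∂f/∂d_i · δd_i)²) = √(0.00424 + 0.0268) = 0.176 cm

0.176 cm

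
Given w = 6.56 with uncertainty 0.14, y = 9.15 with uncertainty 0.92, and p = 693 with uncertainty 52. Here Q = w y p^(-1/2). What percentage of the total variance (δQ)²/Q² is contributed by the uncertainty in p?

(δQ/Q)² = (1·δw/w)² + (1·δy/y)² + (−½·δp/p)²
  w term: (1×0.0213)² = 0.000455
  y term: (1×0.101)² = 0.0101
  p term: (-0.5×0.0750)² = 0.00141
Total = 0.0120. Share from p = 0.00141/0.0120 = 0.118.

11.8%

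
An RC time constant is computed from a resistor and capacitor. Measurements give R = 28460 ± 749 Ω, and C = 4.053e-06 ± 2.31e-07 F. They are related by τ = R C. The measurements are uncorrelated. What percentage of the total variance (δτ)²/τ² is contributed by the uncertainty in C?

(δτ/τ)² = (1·δR/R)² + (1·δC/C)²
  R term: (1×0.0263)² = 0.000693
  C term: (1×0.0570)² = 0.00325
Total = 0.00394. Share from C = 0.00325/0.00394 = 0.824.

82.4%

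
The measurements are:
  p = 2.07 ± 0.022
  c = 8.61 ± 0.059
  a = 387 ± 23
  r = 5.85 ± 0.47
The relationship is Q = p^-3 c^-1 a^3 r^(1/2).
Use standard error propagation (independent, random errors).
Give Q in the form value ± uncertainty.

Each factor contributes (exponent × relative error)² to (δQ/Q)²:
  (-3·δp/p)² = (-3×0.0106)² = 0.00102;  (-1·δc/c)² = (-1×0.00685)² = 4.7e-05;  (3·δa/a)² = (3×0.0594)² = 0.0318;  (½·δr/r)² = (0.5×0.0803)² = 0.00161
δQ/Q = √(0.0345) = 0.186
Q = 1.84e+06, so δQ = 0.186 × 1.84e+06 = 3.41e+05.

(1.84 ± 0.341) × 10^6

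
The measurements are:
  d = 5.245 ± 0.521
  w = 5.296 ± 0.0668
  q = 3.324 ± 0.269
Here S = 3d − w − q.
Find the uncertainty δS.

S is a linear combination, so absolute uncertainties add in quadrature:
  (3·δd)² = 2.44;  (δw)² = 0.00446;  (δq)² = 0.0724
δS = √(2.52) = 1.59

1.59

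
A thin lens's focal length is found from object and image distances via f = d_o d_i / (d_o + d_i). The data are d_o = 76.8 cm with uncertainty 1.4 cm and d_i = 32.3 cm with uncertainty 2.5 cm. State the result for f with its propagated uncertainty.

22.7 ± 1.24 cm

∂f/∂d_o = (d_i/(d_o+d_i))² = 0.0877;  ∂f/∂d_i = (d_o/(d_o+d_i))² = 0.496
δf = √((∂f/∂d_o · δd_o)² + (∂f/∂d_i · δd_i)²) = √(0.0151 + 1.53) = 1.24 cm
f = 22.7 cm.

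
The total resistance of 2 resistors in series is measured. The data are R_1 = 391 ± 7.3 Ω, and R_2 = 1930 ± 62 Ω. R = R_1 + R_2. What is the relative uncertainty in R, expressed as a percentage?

2.69%

For a sum/difference, combine absolute errors in quadrature:
  (δR_1)² = 53.3;  (δR_2)² = 3840
δR = √(3900) = 62.4 Ω
R = 2320 Ω, so δR/R = 62.4/2320 = 0.0269.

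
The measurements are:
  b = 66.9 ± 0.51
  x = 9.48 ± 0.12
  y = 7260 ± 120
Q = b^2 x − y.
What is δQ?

849

Let p = b^2·x = 42400. δp/p = √((2·δb/b)² + (1·δx/x)²) = √(0.000232 + 0.000160) = 0.0198, so δp = 841.
Q = p − y: δQ = √(δp² + δy²) = √(7.07e+05 + 14400) = 849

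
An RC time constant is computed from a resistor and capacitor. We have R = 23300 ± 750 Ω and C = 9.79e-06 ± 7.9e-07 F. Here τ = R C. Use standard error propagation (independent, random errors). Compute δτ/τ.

0.0869

Each factor contributes (exponent × relative error)² to (δτ/τ)²:
  (1·δR/R)² = (1×0.0322)² = 0.00104;  (1·δC/C)² = (1×0.0807)² = 0.00651
δτ/τ = √(0.00755) = 0.0869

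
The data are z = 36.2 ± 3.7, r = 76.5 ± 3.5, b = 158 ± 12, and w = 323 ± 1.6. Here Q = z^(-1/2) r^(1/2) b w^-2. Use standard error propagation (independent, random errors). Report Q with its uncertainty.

0.00220 ± 0.000209

Products/powers → add relative errors in quadrature, weighted by exponent:
  (−½·δz/z)² = (-0.5×0.102)² = 0.00261;  (½·δr/r)² = (0.5×0.0458)² = 0.000523;  (1·δb/b)² = (1×0.0759)² = 0.00577;  (-2·δw/w)² = (-2×0.00495)² = 9.82e-05
δQ/Q = √(0.00900) = 0.0949
Q = 0.00220, so δQ = 0.0949 × 0.00220 = 0.000209.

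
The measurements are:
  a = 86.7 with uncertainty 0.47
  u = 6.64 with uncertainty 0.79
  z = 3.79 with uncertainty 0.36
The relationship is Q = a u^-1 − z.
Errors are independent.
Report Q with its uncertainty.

9.27 ± 1.60

Let p = a·u^-1 = 13.1. δp/p = √((1·δa/a)² + (-1·δu/u)²) = √(2.94e-05 + 0.0142) = 0.119, so δp = 1.56.
Q = p − z: δQ = √(δp² + δz²) = √(2.42 + 0.130) = 1.60
Q = 9.27.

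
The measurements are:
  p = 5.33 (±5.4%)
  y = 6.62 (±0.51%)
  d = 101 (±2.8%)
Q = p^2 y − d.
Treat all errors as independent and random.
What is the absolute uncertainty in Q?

20.5

Let w = p^2·y = 188. δw/w = √((2·δp/p)² + (1·δy/y)²) = √(0.0117 + 2.6e-05) = 0.108, so δw = 20.3.
Q = w − d: δQ = √(δw² + δd²) = √(413 + 8.00) = 20.5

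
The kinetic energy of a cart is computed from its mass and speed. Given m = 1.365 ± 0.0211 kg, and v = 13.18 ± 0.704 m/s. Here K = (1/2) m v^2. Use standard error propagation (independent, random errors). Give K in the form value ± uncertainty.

118.6 ± 12.8 J

For a monomial K ∝ m, v^2, fractional errors add in quadrature:
  (1·δm/m)² = (1×0.0155)² = 0.000239;  (2·δv/v)² = (2×0.0534)² = 0.0114
δK/K = √(0.0117) = 0.108
K = 118.6 J, so δK = 0.108 × 118.6 = 12.8 J.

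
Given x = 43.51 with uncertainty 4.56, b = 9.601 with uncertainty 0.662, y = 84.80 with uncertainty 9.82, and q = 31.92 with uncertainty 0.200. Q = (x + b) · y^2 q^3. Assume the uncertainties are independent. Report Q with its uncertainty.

Let u = x + b = 53.11. δu = √(δx² + δb²) = √(20.8 + 0.438) = 4.61, so δu/u = 0.0868.
Q is then a monomial in u, y, q:
δQ/Q = √((δu/u)² + (2·δy/y)² + (3·δq/q)²) = √(0.00753 + 0.0536 + 0.000353) = 0.248
Q = 1.242e+10, so δQ = 0.248 × 1.242e+10 = 3.08e+09.

(1.242 ± 0.308) × 10^10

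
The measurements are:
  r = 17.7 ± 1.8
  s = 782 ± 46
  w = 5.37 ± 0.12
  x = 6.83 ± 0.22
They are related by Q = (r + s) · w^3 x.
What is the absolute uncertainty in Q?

Let u = r + s = 800. δu = √(δr² + δs²) = √(3.24 + 2120) = 46.0, so δu/u = 0.0576.
Q is then a monomial in u, w, x:
δQ/Q = √((δu/u)² + (3·δw/w)² + (1·δx/x)²) = √(0.00331 + 0.00449 + 0.00104) = 0.0941
Q = 8.46e+05, so δQ = 0.0941 × 8.46e+05 = 79500.

79500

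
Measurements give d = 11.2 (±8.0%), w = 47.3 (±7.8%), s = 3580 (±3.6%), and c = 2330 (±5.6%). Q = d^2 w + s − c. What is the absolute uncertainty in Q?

Let p = d^2·w = 5930. δp/p = √((2·δd/d)² + (1·δw/w)²) = √(0.0256 + 0.00608) = 0.178, so δp = 1060.
Q = p + s − c: δQ = √(δp² + δs² + δc²) = √(1.12e+06 + 16600 + 17000) = 1070

1070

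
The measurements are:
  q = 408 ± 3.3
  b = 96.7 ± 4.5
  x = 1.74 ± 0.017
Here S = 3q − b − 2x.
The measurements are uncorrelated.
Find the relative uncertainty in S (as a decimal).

0.00968

S is a linear combination, so absolute uncertainties add in quadrature:
  (3·δq)² = 98.0;  (δb)² = 20.2;  (2·δx)² = 0.00116
δS = √(118) = 10.9
S = 1120, so δS/S = 10.9/1120 = 0.00968.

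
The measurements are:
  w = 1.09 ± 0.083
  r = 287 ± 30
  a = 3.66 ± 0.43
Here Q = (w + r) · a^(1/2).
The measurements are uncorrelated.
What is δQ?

65.9

Let u = w + r = 288. δu = √(δw² + δr²) = √(0.00689 + 900) = 30.0, so δu/u = 0.104.
Q is then a monomial in u, a:
δQ/Q = √((δu/u)² + (½·δa/a)²) = √(0.0108 + 0.00345) = 0.120
Q = 551, so δQ = 0.120 × 551 = 65.9.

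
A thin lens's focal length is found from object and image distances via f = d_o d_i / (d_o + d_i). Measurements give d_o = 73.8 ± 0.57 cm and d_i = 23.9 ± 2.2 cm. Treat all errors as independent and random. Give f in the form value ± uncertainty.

∂f/∂d_o = (d_i/(d_o+d_i))² = 0.0598;  ∂f/∂d_i = (d_o/(d_o+d_i))² = 0.571
δf = √((∂f/∂d_o · δd_o)² + (∂f/∂d_i · δd_i)²) = √(0.00116 + 1.58) = 1.26 cm
f = 18.1 cm.

18.1 ± 1.26 cm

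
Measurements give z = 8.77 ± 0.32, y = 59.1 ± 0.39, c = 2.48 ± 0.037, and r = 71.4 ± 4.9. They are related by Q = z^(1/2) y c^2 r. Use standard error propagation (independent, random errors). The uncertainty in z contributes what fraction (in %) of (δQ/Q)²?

(δQ/Q)² = (½·δz/z)² + (1·δy/y)² + (2·δc/c)² + (1·δr/r)²
  z term: (0.5×0.0365)² = 0.000333
  y term: (1×0.00660)² = 4.35e-05
  c term: (2×0.0149)² = 0.000890
  r term: (1×0.0686)² = 0.00471
Total = 0.00598. Share from z = 0.000333/0.00598 = 0.0557.

5.57%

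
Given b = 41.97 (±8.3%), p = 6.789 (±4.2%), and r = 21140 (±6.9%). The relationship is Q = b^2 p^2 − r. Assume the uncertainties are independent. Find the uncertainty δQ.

15200

Let w = b^2·p^2 = 81190. δw/w = √((2·δb/b)² + (2·δp/p)²) = √(0.0276 + 0.00706) = 0.186, so δw = 15100.
Q = w − r: δQ = √(δw² + δr²) = √(2.28e+08 + 2.13e+06) = 15200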